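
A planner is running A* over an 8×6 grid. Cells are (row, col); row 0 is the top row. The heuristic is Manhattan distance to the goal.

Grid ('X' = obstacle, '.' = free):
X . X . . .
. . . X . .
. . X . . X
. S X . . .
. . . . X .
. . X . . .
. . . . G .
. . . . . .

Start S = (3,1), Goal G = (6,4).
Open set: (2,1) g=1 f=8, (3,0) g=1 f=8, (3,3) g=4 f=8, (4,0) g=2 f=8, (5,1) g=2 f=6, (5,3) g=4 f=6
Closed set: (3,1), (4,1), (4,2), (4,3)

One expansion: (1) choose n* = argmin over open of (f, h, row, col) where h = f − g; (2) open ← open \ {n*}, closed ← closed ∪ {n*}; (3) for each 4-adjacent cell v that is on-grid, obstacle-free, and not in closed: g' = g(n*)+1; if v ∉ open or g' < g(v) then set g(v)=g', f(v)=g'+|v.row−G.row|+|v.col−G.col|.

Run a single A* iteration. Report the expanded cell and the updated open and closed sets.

step 1: expand (5,3) (f=6, h=2) → closed; open now [(2,1) g=1 f=8, (3,0) g=1 f=8, (3,3) g=4 f=8, (4,0) g=2 f=8, (5,1) g=2 f=6, (5,4) g=5 f=6, (6,3) g=5 f=6]

expanded=(5,3); open=[(2,1) g=1 f=8, (3,0) g=1 f=8, (3,3) g=4 f=8, (4,0) g=2 f=8, (5,1) g=2 f=6, (5,4) g=5 f=6, (6,3) g=5 f=6]; closed=[(3,1), (4,1), (4,2), (4,3), (5,3)]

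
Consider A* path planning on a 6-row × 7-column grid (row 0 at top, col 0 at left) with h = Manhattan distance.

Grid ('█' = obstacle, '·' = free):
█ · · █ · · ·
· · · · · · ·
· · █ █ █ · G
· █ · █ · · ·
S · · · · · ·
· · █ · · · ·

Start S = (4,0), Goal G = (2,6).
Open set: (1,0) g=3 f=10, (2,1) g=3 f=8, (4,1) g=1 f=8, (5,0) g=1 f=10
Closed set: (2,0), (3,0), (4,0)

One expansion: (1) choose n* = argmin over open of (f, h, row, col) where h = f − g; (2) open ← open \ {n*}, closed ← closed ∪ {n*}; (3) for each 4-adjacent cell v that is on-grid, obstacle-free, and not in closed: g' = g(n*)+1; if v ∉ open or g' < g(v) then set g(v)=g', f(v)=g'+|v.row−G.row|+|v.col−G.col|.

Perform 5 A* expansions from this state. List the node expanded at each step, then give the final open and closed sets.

step 1: expand (2,1) (f=8, h=5) → closed; open now [(1,0) g=3 f=10, (1,1) g=4 f=10, (4,1) g=1 f=8, (5,0) g=1 f=10]
step 2: expand (4,1) (f=8, h=7) → closed; open now [(1,0) g=3 f=10, (1,1) g=4 f=10, (4,2) g=2 f=8, (5,0) g=1 f=10, (5,1) g=2 f=10]
step 3: expand (4,2) (f=8, h=6) → closed; open now [(1,0) g=3 f=10, (1,1) g=4 f=10, (3,2) g=3 f=8, (4,3) g=3 f=8, (5,0) g=1 f=10, (5,1) g=2 f=10]
step 4: expand (3,2) (f=8, h=5) → closed; open now [(1,0) g=3 f=10, (1,1) g=4 f=10, (4,3) g=3 f=8, (5,0) g=1 f=10, (5,1) g=2 f=10]
step 5: expand (4,3) (f=8, h=5) → closed; open now [(1,0) g=3 f=10, (1,1) g=4 f=10, (4,4) g=4 f=8, (5,0) g=1 f=10, (5,1) g=2 f=10, (5,3) g=4 f=10]

order=[(2,1) → (4,1) → (4,2) → (3,2) → (4,3)]; open=[(1,0) g=3 f=10, (1,1) g=4 f=10, (4,4) g=4 f=8, (5,0) g=1 f=10, (5,1) g=2 f=10, (5,3) g=4 f=10]; closed=[(2,0), (2,1), (3,0), (3,2), (4,0), (4,1), (4,2), (4,3)]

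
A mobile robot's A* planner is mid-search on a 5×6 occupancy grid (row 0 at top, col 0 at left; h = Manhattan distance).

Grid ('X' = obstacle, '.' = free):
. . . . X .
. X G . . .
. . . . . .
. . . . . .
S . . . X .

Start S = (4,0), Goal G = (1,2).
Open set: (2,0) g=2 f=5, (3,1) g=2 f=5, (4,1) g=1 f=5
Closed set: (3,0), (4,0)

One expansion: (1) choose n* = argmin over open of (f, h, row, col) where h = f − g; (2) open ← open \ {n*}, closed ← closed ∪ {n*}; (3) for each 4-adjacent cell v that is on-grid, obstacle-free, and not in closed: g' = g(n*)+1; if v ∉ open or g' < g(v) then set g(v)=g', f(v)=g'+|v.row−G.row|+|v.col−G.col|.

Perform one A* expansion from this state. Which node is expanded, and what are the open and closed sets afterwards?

step 1: expand (2,0) (f=5, h=3) → closed; open now [(1,0) g=3 f=5, (2,1) g=3 f=5, (3,1) g=2 f=5, (4,1) g=1 f=5]

expanded=(2,0); open=[(1,0) g=3 f=5, (2,1) g=3 f=5, (3,1) g=2 f=5, (4,1) g=1 f=5]; closed=[(2,0), (3,0), (4,0)]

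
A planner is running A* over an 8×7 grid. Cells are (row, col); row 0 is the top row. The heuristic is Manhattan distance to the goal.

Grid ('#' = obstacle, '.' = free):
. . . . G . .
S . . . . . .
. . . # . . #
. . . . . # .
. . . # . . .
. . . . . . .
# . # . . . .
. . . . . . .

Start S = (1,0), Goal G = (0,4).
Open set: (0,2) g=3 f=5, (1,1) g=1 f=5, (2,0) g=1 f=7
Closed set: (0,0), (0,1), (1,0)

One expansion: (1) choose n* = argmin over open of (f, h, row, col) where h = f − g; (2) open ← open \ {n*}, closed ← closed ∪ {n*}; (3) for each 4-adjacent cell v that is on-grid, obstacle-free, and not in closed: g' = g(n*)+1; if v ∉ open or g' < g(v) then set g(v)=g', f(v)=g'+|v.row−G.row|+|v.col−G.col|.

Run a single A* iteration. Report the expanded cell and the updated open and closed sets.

expanded=(0,2); open=[(0,3) g=4 f=5, (1,1) g=1 f=5, (1,2) g=4 f=7, (2,0) g=1 f=7]; closed=[(0,0), (0,1), (0,2), (1,0)]

step 1: expand (0,2) (f=5, h=2) → closed; open now [(0,3) g=4 f=5, (1,1) g=1 f=5, (1,2) g=4 f=7, (2,0) g=1 f=7]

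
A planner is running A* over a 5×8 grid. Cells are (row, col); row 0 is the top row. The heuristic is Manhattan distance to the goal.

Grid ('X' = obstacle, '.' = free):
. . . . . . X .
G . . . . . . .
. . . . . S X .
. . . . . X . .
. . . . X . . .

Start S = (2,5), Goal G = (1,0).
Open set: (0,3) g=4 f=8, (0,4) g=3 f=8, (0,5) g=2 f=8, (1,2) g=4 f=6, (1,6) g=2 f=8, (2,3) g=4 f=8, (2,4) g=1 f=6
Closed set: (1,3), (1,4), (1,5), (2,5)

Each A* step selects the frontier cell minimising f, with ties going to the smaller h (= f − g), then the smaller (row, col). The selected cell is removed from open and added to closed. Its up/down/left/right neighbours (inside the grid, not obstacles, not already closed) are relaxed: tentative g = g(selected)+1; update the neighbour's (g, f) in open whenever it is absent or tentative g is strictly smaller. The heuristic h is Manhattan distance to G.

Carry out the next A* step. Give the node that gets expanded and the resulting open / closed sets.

step 1: expand (1,2) (f=6, h=2) → closed; open now [(0,2) g=5 f=8, (0,3) g=4 f=8, (0,4) g=3 f=8, (0,5) g=2 f=8, (1,1) g=5 f=6, (1,6) g=2 f=8, (2,2) g=5 f=8, (2,3) g=4 f=8, (2,4) g=1 f=6]

expanded=(1,2); open=[(0,2) g=5 f=8, (0,3) g=4 f=8, (0,4) g=3 f=8, (0,5) g=2 f=8, (1,1) g=5 f=6, (1,6) g=2 f=8, (2,2) g=5 f=8, (2,3) g=4 f=8, (2,4) g=1 f=6]; closed=[(1,2), (1,3), (1,4), (1,5), (2,5)]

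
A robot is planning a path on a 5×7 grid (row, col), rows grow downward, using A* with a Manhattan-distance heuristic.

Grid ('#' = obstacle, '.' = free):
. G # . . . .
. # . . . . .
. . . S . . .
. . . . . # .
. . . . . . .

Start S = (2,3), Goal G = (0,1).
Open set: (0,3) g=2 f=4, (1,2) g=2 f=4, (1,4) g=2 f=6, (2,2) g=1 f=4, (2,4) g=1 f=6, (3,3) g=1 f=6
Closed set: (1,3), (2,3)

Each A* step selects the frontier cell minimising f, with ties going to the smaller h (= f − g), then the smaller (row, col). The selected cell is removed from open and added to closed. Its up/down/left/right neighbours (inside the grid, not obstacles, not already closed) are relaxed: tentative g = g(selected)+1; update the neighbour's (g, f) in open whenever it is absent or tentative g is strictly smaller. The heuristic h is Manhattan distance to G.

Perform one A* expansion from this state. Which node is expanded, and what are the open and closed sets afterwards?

step 1: expand (0,3) (f=4, h=2) → closed; open now [(0,4) g=3 f=6, (1,2) g=2 f=4, (1,4) g=2 f=6, (2,2) g=1 f=4, (2,4) g=1 f=6, (3,3) g=1 f=6]

expanded=(0,3); open=[(0,4) g=3 f=6, (1,2) g=2 f=4, (1,4) g=2 f=6, (2,2) g=1 f=4, (2,4) g=1 f=6, (3,3) g=1 f=6]; closed=[(0,3), (1,3), (2,3)]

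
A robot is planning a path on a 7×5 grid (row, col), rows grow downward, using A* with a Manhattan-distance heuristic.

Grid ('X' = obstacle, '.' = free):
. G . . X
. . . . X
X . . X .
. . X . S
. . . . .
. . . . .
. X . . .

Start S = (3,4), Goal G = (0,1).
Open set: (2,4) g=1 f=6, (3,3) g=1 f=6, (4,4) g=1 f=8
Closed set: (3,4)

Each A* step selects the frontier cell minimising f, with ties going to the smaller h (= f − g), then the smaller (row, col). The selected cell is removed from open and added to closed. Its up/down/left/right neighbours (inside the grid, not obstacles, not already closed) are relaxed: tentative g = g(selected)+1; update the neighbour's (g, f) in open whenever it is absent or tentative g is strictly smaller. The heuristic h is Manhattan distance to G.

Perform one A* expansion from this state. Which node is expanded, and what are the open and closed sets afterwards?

step 1: expand (2,4) (f=6, h=5) → closed; open now [(3,3) g=1 f=6, (4,4) g=1 f=8]

expanded=(2,4); open=[(3,3) g=1 f=6, (4,4) g=1 f=8]; closed=[(2,4), (3,4)]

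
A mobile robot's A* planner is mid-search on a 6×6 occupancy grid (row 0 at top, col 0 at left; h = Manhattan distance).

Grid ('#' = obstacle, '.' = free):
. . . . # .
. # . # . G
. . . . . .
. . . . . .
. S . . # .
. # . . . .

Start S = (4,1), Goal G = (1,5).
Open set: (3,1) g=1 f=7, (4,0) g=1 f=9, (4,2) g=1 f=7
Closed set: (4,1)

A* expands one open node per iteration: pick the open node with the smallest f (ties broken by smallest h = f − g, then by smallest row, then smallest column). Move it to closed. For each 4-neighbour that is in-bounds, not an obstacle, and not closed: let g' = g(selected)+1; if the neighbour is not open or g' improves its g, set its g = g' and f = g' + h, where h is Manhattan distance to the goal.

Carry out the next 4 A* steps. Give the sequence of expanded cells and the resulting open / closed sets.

order=[(3,1) → (2,1) → (2,2) → (1,2)]; open=[(0,2) g=5 f=9, (2,0) g=3 f=9, (2,3) g=4 f=7, (3,0) g=2 f=9, (3,2) g=2 f=7, (4,0) g=1 f=9, (4,2) g=1 f=7]; closed=[(1,2), (2,1), (2,2), (3,1), (4,1)]

step 1: expand (3,1) (f=7, h=6) → closed; open now [(2,1) g=2 f=7, (3,0) g=2 f=9, (3,2) g=2 f=7, (4,0) g=1 f=9, (4,2) g=1 f=7]
step 2: expand (2,1) (f=7, h=5) → closed; open now [(2,0) g=3 f=9, (2,2) g=3 f=7, (3,0) g=2 f=9, (3,2) g=2 f=7, (4,0) g=1 f=9, (4,2) g=1 f=7]
step 3: expand (2,2) (f=7, h=4) → closed; open now [(1,2) g=4 f=7, (2,0) g=3 f=9, (2,3) g=4 f=7, (3,0) g=2 f=9, (3,2) g=2 f=7, (4,0) g=1 f=9, (4,2) g=1 f=7]
step 4: expand (1,2) (f=7, h=3) → closed; open now [(0,2) g=5 f=9, (2,0) g=3 f=9, (2,3) g=4 f=7, (3,0) g=2 f=9, (3,2) g=2 f=7, (4,0) g=1 f=9, (4,2) g=1 f=7]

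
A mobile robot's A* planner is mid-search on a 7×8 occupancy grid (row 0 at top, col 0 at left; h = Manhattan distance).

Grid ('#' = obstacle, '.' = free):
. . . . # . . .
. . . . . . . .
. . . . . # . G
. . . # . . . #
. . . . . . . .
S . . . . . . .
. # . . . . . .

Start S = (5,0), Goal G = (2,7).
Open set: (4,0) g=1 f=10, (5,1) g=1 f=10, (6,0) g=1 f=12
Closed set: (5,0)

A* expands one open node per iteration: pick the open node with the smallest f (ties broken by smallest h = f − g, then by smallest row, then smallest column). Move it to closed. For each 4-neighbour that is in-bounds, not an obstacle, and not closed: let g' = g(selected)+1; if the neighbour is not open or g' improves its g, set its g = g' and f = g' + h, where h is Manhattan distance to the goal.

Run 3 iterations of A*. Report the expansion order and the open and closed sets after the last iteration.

step 1: expand (4,0) (f=10, h=9) → closed; open now [(3,0) g=2 f=10, (4,1) g=2 f=10, (5,1) g=1 f=10, (6,0) g=1 f=12]
step 2: expand (3,0) (f=10, h=8) → closed; open now [(2,0) g=3 f=10, (3,1) g=3 f=10, (4,1) g=2 f=10, (5,1) g=1 f=10, (6,0) g=1 f=12]
step 3: expand (2,0) (f=10, h=7) → closed; open now [(1,0) g=4 f=12, (2,1) g=4 f=10, (3,1) g=3 f=10, (4,1) g=2 f=10, (5,1) g=1 f=10, (6,0) g=1 f=12]

order=[(4,0) → (3,0) → (2,0)]; open=[(1,0) g=4 f=12, (2,1) g=4 f=10, (3,1) g=3 f=10, (4,1) g=2 f=10, (5,1) g=1 f=10, (6,0) g=1 f=12]; closed=[(2,0), (3,0), (4,0), (5,0)]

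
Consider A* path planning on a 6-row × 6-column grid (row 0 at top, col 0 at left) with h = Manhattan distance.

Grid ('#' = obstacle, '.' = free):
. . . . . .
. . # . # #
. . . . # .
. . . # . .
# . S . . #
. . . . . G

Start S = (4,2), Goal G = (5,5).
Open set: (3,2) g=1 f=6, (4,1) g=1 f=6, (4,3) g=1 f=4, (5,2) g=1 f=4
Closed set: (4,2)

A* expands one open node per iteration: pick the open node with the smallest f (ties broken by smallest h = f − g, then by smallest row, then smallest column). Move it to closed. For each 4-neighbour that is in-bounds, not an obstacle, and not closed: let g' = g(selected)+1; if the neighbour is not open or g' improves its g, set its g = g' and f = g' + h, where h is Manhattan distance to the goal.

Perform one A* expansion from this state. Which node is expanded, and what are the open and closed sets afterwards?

step 1: expand (4,3) (f=4, h=3) → closed; open now [(3,2) g=1 f=6, (4,1) g=1 f=6, (4,4) g=2 f=4, (5,2) g=1 f=4, (5,3) g=2 f=4]

expanded=(4,3); open=[(3,2) g=1 f=6, (4,1) g=1 f=6, (4,4) g=2 f=4, (5,2) g=1 f=4, (5,3) g=2 f=4]; closed=[(4,2), (4,3)]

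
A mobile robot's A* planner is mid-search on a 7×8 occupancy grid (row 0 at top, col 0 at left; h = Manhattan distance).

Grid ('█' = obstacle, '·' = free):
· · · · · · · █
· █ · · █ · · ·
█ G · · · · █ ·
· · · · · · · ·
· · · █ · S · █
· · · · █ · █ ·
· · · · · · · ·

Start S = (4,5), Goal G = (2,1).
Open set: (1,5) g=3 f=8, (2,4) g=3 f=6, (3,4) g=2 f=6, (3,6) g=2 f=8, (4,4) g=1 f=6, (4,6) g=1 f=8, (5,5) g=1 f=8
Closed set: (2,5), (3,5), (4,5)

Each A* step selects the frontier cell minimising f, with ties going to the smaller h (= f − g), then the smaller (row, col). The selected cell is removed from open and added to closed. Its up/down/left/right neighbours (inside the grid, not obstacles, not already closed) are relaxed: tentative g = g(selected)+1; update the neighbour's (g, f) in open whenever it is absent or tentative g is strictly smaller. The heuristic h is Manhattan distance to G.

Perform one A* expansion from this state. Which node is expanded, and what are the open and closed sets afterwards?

step 1: expand (2,4) (f=6, h=3) → closed; open now [(1,5) g=3 f=8, (2,3) g=4 f=6, (3,4) g=2 f=6, (3,6) g=2 f=8, (4,4) g=1 f=6, (4,6) g=1 f=8, (5,5) g=1 f=8]

expanded=(2,4); open=[(1,5) g=3 f=8, (2,3) g=4 f=6, (3,4) g=2 f=6, (3,6) g=2 f=8, (4,4) g=1 f=6, (4,6) g=1 f=8, (5,5) g=1 f=8]; closed=[(2,4), (2,5), (3,5), (4,5)]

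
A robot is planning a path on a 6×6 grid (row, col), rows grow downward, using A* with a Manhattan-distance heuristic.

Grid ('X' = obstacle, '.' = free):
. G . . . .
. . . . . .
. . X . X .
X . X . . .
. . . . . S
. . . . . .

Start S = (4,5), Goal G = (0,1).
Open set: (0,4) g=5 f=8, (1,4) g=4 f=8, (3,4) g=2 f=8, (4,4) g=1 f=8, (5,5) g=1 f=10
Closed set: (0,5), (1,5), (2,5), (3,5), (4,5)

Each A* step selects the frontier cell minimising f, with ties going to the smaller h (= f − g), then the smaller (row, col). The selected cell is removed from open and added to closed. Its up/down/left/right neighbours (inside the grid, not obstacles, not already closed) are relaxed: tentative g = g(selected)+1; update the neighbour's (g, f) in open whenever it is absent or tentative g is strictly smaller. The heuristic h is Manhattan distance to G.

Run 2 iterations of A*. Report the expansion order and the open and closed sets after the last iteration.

order=[(0,4) → (0,3)]; open=[(0,2) g=7 f=8, (1,3) g=7 f=10, (1,4) g=4 f=8, (3,4) g=2 f=8, (4,4) g=1 f=8, (5,5) g=1 f=10]; closed=[(0,3), (0,4), (0,5), (1,5), (2,5), (3,5), (4,5)]

step 1: expand (0,4) (f=8, h=3) → closed; open now [(0,3) g=6 f=8, (1,4) g=4 f=8, (3,4) g=2 f=8, (4,4) g=1 f=8, (5,5) g=1 f=10]
step 2: expand (0,3) (f=8, h=2) → closed; open now [(0,2) g=7 f=8, (1,3) g=7 f=10, (1,4) g=4 f=8, (3,4) g=2 f=8, (4,4) g=1 f=8, (5,5) g=1 f=10]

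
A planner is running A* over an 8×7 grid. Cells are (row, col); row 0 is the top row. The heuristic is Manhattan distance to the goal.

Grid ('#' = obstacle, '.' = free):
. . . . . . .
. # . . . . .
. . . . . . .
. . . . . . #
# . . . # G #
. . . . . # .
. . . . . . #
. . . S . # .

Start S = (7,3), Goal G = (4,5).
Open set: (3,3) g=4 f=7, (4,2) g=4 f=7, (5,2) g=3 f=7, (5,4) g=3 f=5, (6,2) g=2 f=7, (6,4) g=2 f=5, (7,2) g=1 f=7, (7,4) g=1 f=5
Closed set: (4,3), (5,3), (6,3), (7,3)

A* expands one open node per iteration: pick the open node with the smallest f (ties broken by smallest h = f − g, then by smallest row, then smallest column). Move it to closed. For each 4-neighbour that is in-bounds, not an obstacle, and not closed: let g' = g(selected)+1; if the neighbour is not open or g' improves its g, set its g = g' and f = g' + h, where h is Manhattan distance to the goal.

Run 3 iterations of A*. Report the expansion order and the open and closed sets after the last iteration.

step 1: expand (5,4) (f=5, h=2) → closed; open now [(3,3) g=4 f=7, (4,2) g=4 f=7, (5,2) g=3 f=7, (6,2) g=2 f=7, (6,4) g=2 f=5, (7,2) g=1 f=7, (7,4) g=1 f=5]
step 2: expand (6,4) (f=5, h=3) → closed; open now [(3,3) g=4 f=7, (4,2) g=4 f=7, (5,2) g=3 f=7, (6,2) g=2 f=7, (6,5) g=3 f=5, (7,2) g=1 f=7, (7,4) g=1 f=5]
step 3: expand (6,5) (f=5, h=2) → closed; open now [(3,3) g=4 f=7, (4,2) g=4 f=7, (5,2) g=3 f=7, (6,2) g=2 f=7, (7,2) g=1 f=7, (7,4) g=1 f=5]

order=[(5,4) → (6,4) → (6,5)]; open=[(3,3) g=4 f=7, (4,2) g=4 f=7, (5,2) g=3 f=7, (6,2) g=2 f=7, (7,2) g=1 f=7, (7,4) g=1 f=5]; closed=[(4,3), (5,3), (5,4), (6,3), (6,4), (6,5), (7,3)]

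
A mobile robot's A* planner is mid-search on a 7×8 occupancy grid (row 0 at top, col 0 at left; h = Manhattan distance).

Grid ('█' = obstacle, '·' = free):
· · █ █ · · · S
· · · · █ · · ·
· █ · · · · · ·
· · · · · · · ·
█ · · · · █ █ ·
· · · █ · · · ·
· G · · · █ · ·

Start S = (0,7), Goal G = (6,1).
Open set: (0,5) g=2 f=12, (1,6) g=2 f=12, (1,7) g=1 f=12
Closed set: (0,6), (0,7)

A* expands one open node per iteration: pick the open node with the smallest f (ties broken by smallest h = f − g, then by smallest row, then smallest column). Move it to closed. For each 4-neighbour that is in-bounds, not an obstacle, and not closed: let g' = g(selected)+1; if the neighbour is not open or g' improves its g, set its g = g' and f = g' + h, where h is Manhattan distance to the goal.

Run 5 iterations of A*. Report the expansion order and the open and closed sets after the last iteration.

order=[(0,5) → (0,4) → (1,5) → (2,5) → (2,4)]; open=[(1,6) g=2 f=12, (1,7) g=1 f=12, (2,3) g=6 f=12, (2,6) g=5 f=14, (3,4) g=6 f=12, (3,5) g=5 f=12]; closed=[(0,4), (0,5), (0,6), (0,7), (1,5), (2,4), (2,5)]

step 1: expand (0,5) (f=12, h=10) → closed; open now [(0,4) g=3 f=12, (1,5) g=3 f=12, (1,6) g=2 f=12, (1,7) g=1 f=12]
step 2: expand (0,4) (f=12, h=9) → closed; open now [(1,5) g=3 f=12, (1,6) g=2 f=12, (1,7) g=1 f=12]
step 3: expand (1,5) (f=12, h=9) → closed; open now [(1,6) g=2 f=12, (1,7) g=1 f=12, (2,5) g=4 f=12]
step 4: expand (2,5) (f=12, h=8) → closed; open now [(1,6) g=2 f=12, (1,7) g=1 f=12, (2,4) g=5 f=12, (2,6) g=5 f=14, (3,5) g=5 f=12]
step 5: expand (2,4) (f=12, h=7) → closed; open now [(1,6) g=2 f=12, (1,7) g=1 f=12, (2,3) g=6 f=12, (2,6) g=5 f=14, (3,4) g=6 f=12, (3,5) g=5 f=12]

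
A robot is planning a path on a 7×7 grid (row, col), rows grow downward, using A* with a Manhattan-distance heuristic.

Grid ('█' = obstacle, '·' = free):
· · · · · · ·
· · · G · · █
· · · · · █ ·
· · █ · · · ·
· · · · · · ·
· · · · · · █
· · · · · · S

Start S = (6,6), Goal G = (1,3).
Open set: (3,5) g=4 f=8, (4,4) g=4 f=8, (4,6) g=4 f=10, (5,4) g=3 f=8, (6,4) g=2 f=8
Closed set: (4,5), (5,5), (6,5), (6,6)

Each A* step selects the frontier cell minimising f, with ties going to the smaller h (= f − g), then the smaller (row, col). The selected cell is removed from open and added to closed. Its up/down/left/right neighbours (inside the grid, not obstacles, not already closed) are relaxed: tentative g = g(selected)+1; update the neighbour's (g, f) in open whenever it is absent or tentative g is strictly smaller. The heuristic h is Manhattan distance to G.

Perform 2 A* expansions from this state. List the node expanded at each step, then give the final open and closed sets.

order=[(3,5) → (3,4)]; open=[(2,4) g=6 f=8, (3,3) g=6 f=8, (3,6) g=5 f=10, (4,4) g=4 f=8, (4,6) g=4 f=10, (5,4) g=3 f=8, (6,4) g=2 f=8]; closed=[(3,4), (3,5), (4,5), (5,5), (6,5), (6,6)]

step 1: expand (3,5) (f=8, h=4) → closed; open now [(3,4) g=5 f=8, (3,6) g=5 f=10, (4,4) g=4 f=8, (4,6) g=4 f=10, (5,4) g=3 f=8, (6,4) g=2 f=8]
step 2: expand (3,4) (f=8, h=3) → closed; open now [(2,4) g=6 f=8, (3,3) g=6 f=8, (3,6) g=5 f=10, (4,4) g=4 f=8, (4,6) g=4 f=10, (5,4) g=3 f=8, (6,4) g=2 f=8]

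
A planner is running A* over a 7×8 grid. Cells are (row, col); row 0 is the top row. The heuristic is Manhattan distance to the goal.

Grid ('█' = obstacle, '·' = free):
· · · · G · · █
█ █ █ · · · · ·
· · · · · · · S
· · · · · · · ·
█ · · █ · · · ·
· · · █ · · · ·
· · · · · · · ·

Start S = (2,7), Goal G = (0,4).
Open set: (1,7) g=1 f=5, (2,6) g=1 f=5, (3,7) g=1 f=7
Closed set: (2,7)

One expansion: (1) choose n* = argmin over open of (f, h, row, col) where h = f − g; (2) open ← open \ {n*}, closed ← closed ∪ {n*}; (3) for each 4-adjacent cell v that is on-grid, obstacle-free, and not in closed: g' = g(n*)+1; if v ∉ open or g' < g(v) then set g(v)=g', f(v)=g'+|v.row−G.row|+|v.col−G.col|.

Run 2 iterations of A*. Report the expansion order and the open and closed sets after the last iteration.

order=[(1,7) → (1,6)]; open=[(0,6) g=3 f=5, (1,5) g=3 f=5, (2,6) g=1 f=5, (3,7) g=1 f=7]; closed=[(1,6), (1,7), (2,7)]

step 1: expand (1,7) (f=5, h=4) → closed; open now [(1,6) g=2 f=5, (2,6) g=1 f=5, (3,7) g=1 f=7]
step 2: expand (1,6) (f=5, h=3) → closed; open now [(0,6) g=3 f=5, (1,5) g=3 f=5, (2,6) g=1 f=5, (3,7) g=1 f=7]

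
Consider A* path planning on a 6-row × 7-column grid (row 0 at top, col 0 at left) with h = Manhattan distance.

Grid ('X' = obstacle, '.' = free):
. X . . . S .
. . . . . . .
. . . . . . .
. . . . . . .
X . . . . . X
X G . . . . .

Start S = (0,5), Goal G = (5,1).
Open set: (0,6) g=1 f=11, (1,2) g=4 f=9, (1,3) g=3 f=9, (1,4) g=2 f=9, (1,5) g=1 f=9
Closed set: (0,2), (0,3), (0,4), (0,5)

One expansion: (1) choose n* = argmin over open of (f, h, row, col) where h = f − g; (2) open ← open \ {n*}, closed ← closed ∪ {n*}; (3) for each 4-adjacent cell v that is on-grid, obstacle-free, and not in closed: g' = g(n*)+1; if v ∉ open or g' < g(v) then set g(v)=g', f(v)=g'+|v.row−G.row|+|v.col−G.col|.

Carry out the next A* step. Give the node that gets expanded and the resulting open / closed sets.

expanded=(1,2); open=[(0,6) g=1 f=11, (1,1) g=5 f=9, (1,3) g=3 f=9, (1,4) g=2 f=9, (1,5) g=1 f=9, (2,2) g=5 f=9]; closed=[(0,2), (0,3), (0,4), (0,5), (1,2)]

step 1: expand (1,2) (f=9, h=5) → closed; open now [(0,6) g=1 f=11, (1,1) g=5 f=9, (1,3) g=3 f=9, (1,4) g=2 f=9, (1,5) g=1 f=9, (2,2) g=5 f=9]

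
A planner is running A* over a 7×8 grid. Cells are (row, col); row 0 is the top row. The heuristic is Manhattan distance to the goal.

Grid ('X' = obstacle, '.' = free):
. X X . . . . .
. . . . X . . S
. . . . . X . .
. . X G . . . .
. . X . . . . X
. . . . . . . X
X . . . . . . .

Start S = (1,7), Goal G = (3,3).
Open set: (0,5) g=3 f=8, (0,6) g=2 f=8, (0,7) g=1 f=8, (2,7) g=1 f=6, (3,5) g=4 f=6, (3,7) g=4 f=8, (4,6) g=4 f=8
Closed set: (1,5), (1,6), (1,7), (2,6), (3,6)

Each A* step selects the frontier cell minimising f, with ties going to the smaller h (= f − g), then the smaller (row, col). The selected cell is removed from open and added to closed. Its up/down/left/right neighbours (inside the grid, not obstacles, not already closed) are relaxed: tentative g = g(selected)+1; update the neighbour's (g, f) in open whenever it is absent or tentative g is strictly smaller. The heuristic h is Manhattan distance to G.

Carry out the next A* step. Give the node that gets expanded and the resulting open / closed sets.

expanded=(3,5); open=[(0,5) g=3 f=8, (0,6) g=2 f=8, (0,7) g=1 f=8, (2,7) g=1 f=6, (3,4) g=5 f=6, (3,7) g=4 f=8, (4,5) g=5 f=8, (4,6) g=4 f=8]; closed=[(1,5), (1,6), (1,7), (2,6), (3,5), (3,6)]

step 1: expand (3,5) (f=6, h=2) → closed; open now [(0,5) g=3 f=8, (0,6) g=2 f=8, (0,7) g=1 f=8, (2,7) g=1 f=6, (3,4) g=5 f=6, (3,7) g=4 f=8, (4,5) g=5 f=8, (4,6) g=4 f=8]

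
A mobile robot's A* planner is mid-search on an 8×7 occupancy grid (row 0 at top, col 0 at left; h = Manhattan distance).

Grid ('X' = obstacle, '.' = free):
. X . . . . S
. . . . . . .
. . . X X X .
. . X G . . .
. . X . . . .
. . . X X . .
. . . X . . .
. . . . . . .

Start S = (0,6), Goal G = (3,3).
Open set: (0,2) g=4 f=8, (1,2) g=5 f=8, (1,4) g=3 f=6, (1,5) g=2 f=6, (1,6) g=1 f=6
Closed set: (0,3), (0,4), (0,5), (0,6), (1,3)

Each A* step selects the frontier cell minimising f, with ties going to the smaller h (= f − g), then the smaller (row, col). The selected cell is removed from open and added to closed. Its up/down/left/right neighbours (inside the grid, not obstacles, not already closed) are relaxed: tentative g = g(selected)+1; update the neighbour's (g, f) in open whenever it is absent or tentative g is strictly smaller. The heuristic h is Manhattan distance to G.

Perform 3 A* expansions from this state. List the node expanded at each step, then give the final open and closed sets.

step 1: expand (1,4) (f=6, h=3) → closed; open now [(0,2) g=4 f=8, (1,2) g=5 f=8, (1,5) g=2 f=6, (1,6) g=1 f=6]
step 2: expand (1,5) (f=6, h=4) → closed; open now [(0,2) g=4 f=8, (1,2) g=5 f=8, (1,6) g=1 f=6]
step 3: expand (1,6) (f=6, h=5) → closed; open now [(0,2) g=4 f=8, (1,2) g=5 f=8, (2,6) g=2 f=6]

order=[(1,4) → (1,5) → (1,6)]; open=[(0,2) g=4 f=8, (1,2) g=5 f=8, (2,6) g=2 f=6]; closed=[(0,3), (0,4), (0,5), (0,6), (1,3), (1,4), (1,5), (1,6)]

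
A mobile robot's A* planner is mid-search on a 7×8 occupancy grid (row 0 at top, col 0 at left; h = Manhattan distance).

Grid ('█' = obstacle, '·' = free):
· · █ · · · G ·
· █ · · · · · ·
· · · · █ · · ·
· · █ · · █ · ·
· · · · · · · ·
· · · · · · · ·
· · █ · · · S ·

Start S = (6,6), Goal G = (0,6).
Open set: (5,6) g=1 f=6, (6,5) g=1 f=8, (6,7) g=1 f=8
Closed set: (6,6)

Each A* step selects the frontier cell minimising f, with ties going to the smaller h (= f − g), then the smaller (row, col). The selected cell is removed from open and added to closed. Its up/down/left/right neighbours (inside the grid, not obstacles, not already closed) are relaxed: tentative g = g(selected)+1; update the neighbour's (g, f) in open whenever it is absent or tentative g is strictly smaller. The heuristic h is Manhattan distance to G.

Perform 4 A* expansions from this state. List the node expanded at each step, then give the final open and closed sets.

step 1: expand (5,6) (f=6, h=5) → closed; open now [(4,6) g=2 f=6, (5,5) g=2 f=8, (5,7) g=2 f=8, (6,5) g=1 f=8, (6,7) g=1 f=8]
step 2: expand (4,6) (f=6, h=4) → closed; open now [(3,6) g=3 f=6, (4,5) g=3 f=8, (4,7) g=3 f=8, (5,5) g=2 f=8, (5,7) g=2 f=8, (6,5) g=1 f=8, (6,7) g=1 f=8]
step 3: expand (3,6) (f=6, h=3) → closed; open now [(2,6) g=4 f=6, (3,7) g=4 f=8, (4,5) g=3 f=8, (4,7) g=3 f=8, (5,5) g=2 f=8, (5,7) g=2 f=8, (6,5) g=1 f=8, (6,7) g=1 f=8]
step 4: expand (2,6) (f=6, h=2) → closed; open now [(1,6) g=5 f=6, (2,5) g=5 f=8, (2,7) g=5 f=8, (3,7) g=4 f=8, (4,5) g=3 f=8, (4,7) g=3 f=8, (5,5) g=2 f=8, (5,7) g=2 f=8, (6,5) g=1 f=8, (6,7) g=1 f=8]

order=[(5,6) → (4,6) → (3,6) → (2,6)]; open=[(1,6) g=5 f=6, (2,5) g=5 f=8, (2,7) g=5 f=8, (3,7) g=4 f=8, (4,5) g=3 f=8, (4,7) g=3 f=8, (5,5) g=2 f=8, (5,7) g=2 f=8, (6,5) g=1 f=8, (6,7) g=1 f=8]; closed=[(2,6), (3,6), (4,6), (5,6), (6,6)]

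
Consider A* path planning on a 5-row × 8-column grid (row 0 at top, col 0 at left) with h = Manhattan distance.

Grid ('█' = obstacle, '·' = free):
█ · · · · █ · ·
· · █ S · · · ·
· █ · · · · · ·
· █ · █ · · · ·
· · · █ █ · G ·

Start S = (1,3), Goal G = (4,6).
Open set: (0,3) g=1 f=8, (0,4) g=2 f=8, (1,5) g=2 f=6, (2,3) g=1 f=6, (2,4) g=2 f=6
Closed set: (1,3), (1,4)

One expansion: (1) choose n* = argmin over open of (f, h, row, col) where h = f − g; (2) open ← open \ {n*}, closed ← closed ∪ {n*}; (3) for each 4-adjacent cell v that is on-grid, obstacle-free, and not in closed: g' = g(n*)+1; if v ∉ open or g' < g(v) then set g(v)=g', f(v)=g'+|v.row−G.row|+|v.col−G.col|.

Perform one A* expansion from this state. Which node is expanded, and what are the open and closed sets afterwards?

step 1: expand (1,5) (f=6, h=4) → closed; open now [(0,3) g=1 f=8, (0,4) g=2 f=8, (1,6) g=3 f=6, (2,3) g=1 f=6, (2,4) g=2 f=6, (2,5) g=3 f=6]

expanded=(1,5); open=[(0,3) g=1 f=8, (0,4) g=2 f=8, (1,6) g=3 f=6, (2,3) g=1 f=6, (2,4) g=2 f=6, (2,5) g=3 f=6]; closed=[(1,3), (1,4), (1,5)]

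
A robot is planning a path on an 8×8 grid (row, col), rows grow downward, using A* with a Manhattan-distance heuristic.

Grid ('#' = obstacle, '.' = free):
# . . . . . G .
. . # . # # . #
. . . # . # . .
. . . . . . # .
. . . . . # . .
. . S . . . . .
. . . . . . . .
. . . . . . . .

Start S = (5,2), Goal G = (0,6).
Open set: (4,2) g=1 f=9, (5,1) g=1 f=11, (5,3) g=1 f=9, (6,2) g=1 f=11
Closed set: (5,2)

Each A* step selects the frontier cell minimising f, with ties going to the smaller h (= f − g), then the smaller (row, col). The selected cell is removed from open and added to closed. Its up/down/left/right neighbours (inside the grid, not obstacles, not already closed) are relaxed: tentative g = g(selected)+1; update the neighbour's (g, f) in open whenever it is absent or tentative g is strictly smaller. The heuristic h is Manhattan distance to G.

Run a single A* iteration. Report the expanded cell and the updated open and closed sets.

expanded=(4,2); open=[(3,2) g=2 f=9, (4,1) g=2 f=11, (4,3) g=2 f=9, (5,1) g=1 f=11, (5,3) g=1 f=9, (6,2) g=1 f=11]; closed=[(4,2), (5,2)]

step 1: expand (4,2) (f=9, h=8) → closed; open now [(3,2) g=2 f=9, (4,1) g=2 f=11, (4,3) g=2 f=9, (5,1) g=1 f=11, (5,3) g=1 f=9, (6,2) g=1 f=11]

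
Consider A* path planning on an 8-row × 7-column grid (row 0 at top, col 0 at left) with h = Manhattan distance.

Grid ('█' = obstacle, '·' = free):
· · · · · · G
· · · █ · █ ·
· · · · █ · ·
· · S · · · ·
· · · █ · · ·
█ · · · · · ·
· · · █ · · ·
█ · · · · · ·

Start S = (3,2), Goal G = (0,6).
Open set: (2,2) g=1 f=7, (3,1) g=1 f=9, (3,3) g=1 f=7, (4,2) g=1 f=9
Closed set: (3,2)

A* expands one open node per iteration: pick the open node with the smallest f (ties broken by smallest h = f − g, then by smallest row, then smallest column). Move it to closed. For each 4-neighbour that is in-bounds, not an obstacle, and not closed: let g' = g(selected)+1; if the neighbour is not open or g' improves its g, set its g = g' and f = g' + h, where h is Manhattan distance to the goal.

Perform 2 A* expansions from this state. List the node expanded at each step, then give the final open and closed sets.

order=[(2,2) → (1,2)]; open=[(0,2) g=3 f=7, (1,1) g=3 f=9, (2,1) g=2 f=9, (2,3) g=2 f=7, (3,1) g=1 f=9, (3,3) g=1 f=7, (4,2) g=1 f=9]; closed=[(1,2), (2,2), (3,2)]

step 1: expand (2,2) (f=7, h=6) → closed; open now [(1,2) g=2 f=7, (2,1) g=2 f=9, (2,3) g=2 f=7, (3,1) g=1 f=9, (3,3) g=1 f=7, (4,2) g=1 f=9]
step 2: expand (1,2) (f=7, h=5) → closed; open now [(0,2) g=3 f=7, (1,1) g=3 f=9, (2,1) g=2 f=9, (2,3) g=2 f=7, (3,1) g=1 f=9, (3,3) g=1 f=7, (4,2) g=1 f=9]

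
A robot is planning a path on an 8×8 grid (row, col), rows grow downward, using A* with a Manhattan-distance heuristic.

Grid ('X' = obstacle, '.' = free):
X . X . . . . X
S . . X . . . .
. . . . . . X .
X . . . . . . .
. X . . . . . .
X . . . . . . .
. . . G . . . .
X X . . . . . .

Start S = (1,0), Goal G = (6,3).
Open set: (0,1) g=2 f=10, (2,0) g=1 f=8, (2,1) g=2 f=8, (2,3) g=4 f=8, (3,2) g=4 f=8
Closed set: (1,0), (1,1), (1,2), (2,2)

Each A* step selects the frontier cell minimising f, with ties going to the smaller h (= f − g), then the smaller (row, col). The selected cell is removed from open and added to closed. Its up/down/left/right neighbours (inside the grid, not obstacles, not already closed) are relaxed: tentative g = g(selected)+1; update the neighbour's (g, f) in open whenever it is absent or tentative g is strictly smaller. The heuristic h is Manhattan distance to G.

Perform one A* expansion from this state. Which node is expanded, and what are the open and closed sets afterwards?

expanded=(2,3); open=[(0,1) g=2 f=10, (2,0) g=1 f=8, (2,1) g=2 f=8, (2,4) g=5 f=10, (3,2) g=4 f=8, (3,3) g=5 f=8]; closed=[(1,0), (1,1), (1,2), (2,2), (2,3)]

step 1: expand (2,3) (f=8, h=4) → closed; open now [(0,1) g=2 f=10, (2,0) g=1 f=8, (2,1) g=2 f=8, (2,4) g=5 f=10, (3,2) g=4 f=8, (3,3) g=5 f=8]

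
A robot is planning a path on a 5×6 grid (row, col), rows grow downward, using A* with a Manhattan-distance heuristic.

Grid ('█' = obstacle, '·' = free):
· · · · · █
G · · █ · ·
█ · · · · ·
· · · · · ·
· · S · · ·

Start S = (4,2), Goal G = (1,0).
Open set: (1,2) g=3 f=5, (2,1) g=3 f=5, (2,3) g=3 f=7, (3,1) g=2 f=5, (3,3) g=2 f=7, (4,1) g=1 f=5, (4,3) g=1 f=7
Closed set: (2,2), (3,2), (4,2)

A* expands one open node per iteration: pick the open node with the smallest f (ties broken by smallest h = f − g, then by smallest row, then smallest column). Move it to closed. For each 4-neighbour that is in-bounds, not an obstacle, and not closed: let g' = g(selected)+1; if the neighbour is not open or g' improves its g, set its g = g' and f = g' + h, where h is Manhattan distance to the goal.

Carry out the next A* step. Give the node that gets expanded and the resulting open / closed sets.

step 1: expand (1,2) (f=5, h=2) → closed; open now [(0,2) g=4 f=7, (1,1) g=4 f=5, (2,1) g=3 f=5, (2,3) g=3 f=7, (3,1) g=2 f=5, (3,3) g=2 f=7, (4,1) g=1 f=5, (4,3) g=1 f=7]

expanded=(1,2); open=[(0,2) g=4 f=7, (1,1) g=4 f=5, (2,1) g=3 f=5, (2,3) g=3 f=7, (3,1) g=2 f=5, (3,3) g=2 f=7, (4,1) g=1 f=5, (4,3) g=1 f=7]; closed=[(1,2), (2,2), (3,2), (4,2)]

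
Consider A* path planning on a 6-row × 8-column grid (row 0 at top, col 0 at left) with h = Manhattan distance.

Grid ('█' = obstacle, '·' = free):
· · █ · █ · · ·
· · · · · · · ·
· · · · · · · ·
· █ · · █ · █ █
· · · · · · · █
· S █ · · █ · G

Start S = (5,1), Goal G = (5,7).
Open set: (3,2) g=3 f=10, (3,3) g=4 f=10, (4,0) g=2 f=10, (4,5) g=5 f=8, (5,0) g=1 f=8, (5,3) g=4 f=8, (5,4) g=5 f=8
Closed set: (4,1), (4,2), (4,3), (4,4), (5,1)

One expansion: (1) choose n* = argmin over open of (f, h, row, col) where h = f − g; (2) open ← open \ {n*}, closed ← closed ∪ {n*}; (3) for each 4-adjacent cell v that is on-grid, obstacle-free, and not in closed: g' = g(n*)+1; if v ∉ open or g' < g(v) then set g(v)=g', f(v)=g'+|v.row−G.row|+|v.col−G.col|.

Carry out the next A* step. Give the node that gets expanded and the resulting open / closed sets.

expanded=(4,5); open=[(3,2) g=3 f=10, (3,3) g=4 f=10, (3,5) g=6 f=10, (4,0) g=2 f=10, (4,6) g=6 f=8, (5,0) g=1 f=8, (5,3) g=4 f=8, (5,4) g=5 f=8]; closed=[(4,1), (4,2), (4,3), (4,4), (4,5), (5,1)]

step 1: expand (4,5) (f=8, h=3) → closed; open now [(3,2) g=3 f=10, (3,3) g=4 f=10, (3,5) g=6 f=10, (4,0) g=2 f=10, (4,6) g=6 f=8, (5,0) g=1 f=8, (5,3) g=4 f=8, (5,4) g=5 f=8]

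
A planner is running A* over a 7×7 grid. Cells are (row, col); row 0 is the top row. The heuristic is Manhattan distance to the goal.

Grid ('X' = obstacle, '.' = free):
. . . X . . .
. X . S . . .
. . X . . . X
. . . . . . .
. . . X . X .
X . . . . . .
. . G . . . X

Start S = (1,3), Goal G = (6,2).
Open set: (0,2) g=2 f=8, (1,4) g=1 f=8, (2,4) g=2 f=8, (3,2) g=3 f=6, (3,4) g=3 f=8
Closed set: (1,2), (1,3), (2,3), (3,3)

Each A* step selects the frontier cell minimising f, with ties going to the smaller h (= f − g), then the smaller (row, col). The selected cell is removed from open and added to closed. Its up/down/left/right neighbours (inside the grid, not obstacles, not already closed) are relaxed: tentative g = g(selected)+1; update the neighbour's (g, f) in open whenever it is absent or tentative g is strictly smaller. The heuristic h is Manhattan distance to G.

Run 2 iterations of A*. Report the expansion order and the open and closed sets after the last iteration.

step 1: expand (3,2) (f=6, h=3) → closed; open now [(0,2) g=2 f=8, (1,4) g=1 f=8, (2,4) g=2 f=8, (3,1) g=4 f=8, (3,4) g=3 f=8, (4,2) g=4 f=6]
step 2: expand (4,2) (f=6, h=2) → closed; open now [(0,2) g=2 f=8, (1,4) g=1 f=8, (2,4) g=2 f=8, (3,1) g=4 f=8, (3,4) g=3 f=8, (4,1) g=5 f=8, (5,2) g=5 f=6]

order=[(3,2) → (4,2)]; open=[(0,2) g=2 f=8, (1,4) g=1 f=8, (2,4) g=2 f=8, (3,1) g=4 f=8, (3,4) g=3 f=8, (4,1) g=5 f=8, (5,2) g=5 f=6]; closed=[(1,2), (1,3), (2,3), (3,2), (3,3), (4,2)]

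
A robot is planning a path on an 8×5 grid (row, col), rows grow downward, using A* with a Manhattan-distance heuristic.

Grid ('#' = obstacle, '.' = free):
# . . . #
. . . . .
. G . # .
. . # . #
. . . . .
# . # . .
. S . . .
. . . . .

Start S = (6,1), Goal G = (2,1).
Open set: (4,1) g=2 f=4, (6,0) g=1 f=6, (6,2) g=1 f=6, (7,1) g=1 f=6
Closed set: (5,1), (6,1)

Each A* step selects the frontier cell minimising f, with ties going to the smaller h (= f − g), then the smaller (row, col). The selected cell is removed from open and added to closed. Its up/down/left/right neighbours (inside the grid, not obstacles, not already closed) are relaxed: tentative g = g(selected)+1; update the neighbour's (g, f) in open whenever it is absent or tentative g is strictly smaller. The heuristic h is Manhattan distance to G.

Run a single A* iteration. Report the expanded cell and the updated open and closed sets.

step 1: expand (4,1) (f=4, h=2) → closed; open now [(3,1) g=3 f=4, (4,0) g=3 f=6, (4,2) g=3 f=6, (6,0) g=1 f=6, (6,2) g=1 f=6, (7,1) g=1 f=6]

expanded=(4,1); open=[(3,1) g=3 f=4, (4,0) g=3 f=6, (4,2) g=3 f=6, (6,0) g=1 f=6, (6,2) g=1 f=6, (7,1) g=1 f=6]; closed=[(4,1), (5,1), (6,1)]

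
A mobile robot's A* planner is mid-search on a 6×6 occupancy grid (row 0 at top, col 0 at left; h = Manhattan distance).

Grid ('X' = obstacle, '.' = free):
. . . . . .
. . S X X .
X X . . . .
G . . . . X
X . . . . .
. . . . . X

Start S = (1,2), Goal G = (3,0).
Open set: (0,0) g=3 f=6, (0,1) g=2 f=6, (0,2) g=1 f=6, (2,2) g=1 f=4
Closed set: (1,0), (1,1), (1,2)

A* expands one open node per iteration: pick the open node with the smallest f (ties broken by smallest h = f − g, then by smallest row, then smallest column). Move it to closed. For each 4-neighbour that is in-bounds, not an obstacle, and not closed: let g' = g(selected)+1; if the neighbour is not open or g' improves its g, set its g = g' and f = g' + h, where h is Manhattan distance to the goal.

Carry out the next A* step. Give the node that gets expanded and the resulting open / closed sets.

expanded=(2,2); open=[(0,0) g=3 f=6, (0,1) g=2 f=6, (0,2) g=1 f=6, (2,3) g=2 f=6, (3,2) g=2 f=4]; closed=[(1,0), (1,1), (1,2), (2,2)]

step 1: expand (2,2) (f=4, h=3) → closed; open now [(0,0) g=3 f=6, (0,1) g=2 f=6, (0,2) g=1 f=6, (2,3) g=2 f=6, (3,2) g=2 f=4]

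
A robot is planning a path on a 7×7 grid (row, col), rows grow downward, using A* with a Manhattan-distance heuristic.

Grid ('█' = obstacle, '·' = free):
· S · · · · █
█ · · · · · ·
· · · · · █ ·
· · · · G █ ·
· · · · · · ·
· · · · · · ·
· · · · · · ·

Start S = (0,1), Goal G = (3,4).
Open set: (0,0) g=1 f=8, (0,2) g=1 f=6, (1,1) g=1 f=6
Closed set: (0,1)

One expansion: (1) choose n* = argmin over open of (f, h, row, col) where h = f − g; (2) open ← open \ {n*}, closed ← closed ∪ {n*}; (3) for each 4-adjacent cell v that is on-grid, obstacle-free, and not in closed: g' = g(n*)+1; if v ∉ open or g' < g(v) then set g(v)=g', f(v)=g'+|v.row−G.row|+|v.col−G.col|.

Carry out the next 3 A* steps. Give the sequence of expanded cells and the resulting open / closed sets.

order=[(0,2) → (0,3) → (0,4)]; open=[(0,0) g=1 f=8, (0,5) g=4 f=8, (1,1) g=1 f=6, (1,2) g=2 f=6, (1,3) g=3 f=6, (1,4) g=4 f=6]; closed=[(0,1), (0,2), (0,3), (0,4)]

step 1: expand (0,2) (f=6, h=5) → closed; open now [(0,0) g=1 f=8, (0,3) g=2 f=6, (1,1) g=1 f=6, (1,2) g=2 f=6]
step 2: expand (0,3) (f=6, h=4) → closed; open now [(0,0) g=1 f=8, (0,4) g=3 f=6, (1,1) g=1 f=6, (1,2) g=2 f=6, (1,3) g=3 f=6]
step 3: expand (0,4) (f=6, h=3) → closed; open now [(0,0) g=1 f=8, (0,5) g=4 f=8, (1,1) g=1 f=6, (1,2) g=2 f=6, (1,3) g=3 f=6, (1,4) g=4 f=6]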